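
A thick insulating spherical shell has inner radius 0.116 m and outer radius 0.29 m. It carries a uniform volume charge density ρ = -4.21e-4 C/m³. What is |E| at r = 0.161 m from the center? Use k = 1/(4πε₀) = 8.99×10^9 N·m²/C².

Take a concentric spherical Gaussian surface of radius r = 0.161 m (within the shell material, 0.116 m < r < 0.29 m).
Only the shell between 0.116 m and r is enclosed: Q_enc = ρ·(4π/3)(r³ − a³) = (-4.21e-4)·(4π/3)·((0.161)³ − (0.116)³) = -4.607e-6 C.
Applying ∮E·dA = Q_enc/ε₀ with Φ = E(4πr²):
E = k|Q_enc|/r² = (8.99×10^9)(4.607×10^-6)/(0.161)² = 1.60e6 N/C.

|E| ≈ 1.60e6 N/C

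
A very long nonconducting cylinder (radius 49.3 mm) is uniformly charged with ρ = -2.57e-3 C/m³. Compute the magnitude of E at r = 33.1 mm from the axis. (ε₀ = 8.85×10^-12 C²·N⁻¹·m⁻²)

E ≈ 4.81×10^6 N/C

Coaxial Gaussian cylinder, radius r = 33.1 mm, length L (r < R).
Enclosed charge per unit length: λ_enc = ρ·πr² = (-2.57×10^-3)π(0.0331)² = -8.846×10^-6 C/m.
By Gauss's law (flux through the curved wall only), E·2πrL = λ_enc L/ε₀.
E = |λ_enc|/(2πε₀r) = (8.846×10^-6)/(2π·8.85×10^-12·0.0331) = 4.81×10^6 N/C.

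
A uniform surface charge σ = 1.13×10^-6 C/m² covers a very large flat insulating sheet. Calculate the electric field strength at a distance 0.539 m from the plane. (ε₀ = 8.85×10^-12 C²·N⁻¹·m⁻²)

E = 6.38×10^4 N/C

Choose a cylindrical pillbox piercing the sheet, end faces (area A) parallel to it.
Only the two end caps contribute flux: Φ = 2EA. With Q_enc = σA, Gauss's law gives E = |σ|/(2ε₀).
E = |σ|/(2ε₀) = (1.13e-6)/(2·8.85×10^-12) = 6.38×10^4 N/C.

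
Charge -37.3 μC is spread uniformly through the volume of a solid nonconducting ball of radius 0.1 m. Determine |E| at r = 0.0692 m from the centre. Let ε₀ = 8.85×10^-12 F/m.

|E| ≈ 2.32×10^7 N/C

By spherical symmetry E is radial; choose a Gaussian sphere of radius r = 0.0692 m (r < R).
Only the charge within r is enclosed: Q_enc = Q·(r/R)³ = (-37.3 μC)·(0.0692 m/0.1 m)³ = -1.236×10^-5 C.
Gauss's law: E·4πr² = Q_enc/ε₀.
E = |Q_enc|/(4πε₀r²) = (1.236×10^-5)/(4π·8.85×10^-12·(0.0692)²) = 2.32×10^7 N/C.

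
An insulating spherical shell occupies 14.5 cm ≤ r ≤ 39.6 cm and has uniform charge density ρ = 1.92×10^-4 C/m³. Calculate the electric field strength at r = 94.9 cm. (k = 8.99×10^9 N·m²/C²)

4.74×10^5 N/C

Use a concentric Gaussian sphere at r = 94.9 cm (r > 39.6 cm, enclosing the whole shell).
Q_enc = ρ·(4π/3)(b³ − a³) = (1.92×10^-4)·(4π/3)·((0.396)³ − (0.145)³) = 4.749×10^-5 C.
Since E is radial and uniform over the Gaussian sphere, Φ = E·4πr² = Q_enc/ε₀.
E = k|Q_enc|/r² = (8.99×10^9)(4.749e-5)/(0.949)² = 4.74×10^5 N/C.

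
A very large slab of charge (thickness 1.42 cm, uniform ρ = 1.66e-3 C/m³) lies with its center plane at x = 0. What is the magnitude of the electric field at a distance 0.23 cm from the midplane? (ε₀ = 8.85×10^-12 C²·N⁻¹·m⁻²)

|E| = 4.31×10^5 V/m

By symmetry E is perpendicular to the slab. A Gaussian pillbox from −0.23 cm to +0.23 cm (face area A) lies entirely within the slab.
Q_enc = ρ·(2x)·A and flux = 2EA, so 2EA = 2ρxA/ε₀ ⇒ E = |ρ|x/ε₀.
E = (1.66×10^-3)(0.0023)/(8.85×10^-12) = 4.31×10^5 N/C.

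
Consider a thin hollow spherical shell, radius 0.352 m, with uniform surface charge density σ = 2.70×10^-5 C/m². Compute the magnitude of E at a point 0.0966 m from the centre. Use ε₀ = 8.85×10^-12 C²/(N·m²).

Use a concentric Gaussian sphere at r = 0.0966 m (inside the shell, r < 0.352 m).
All the charge is outside the Gaussian surface: Q_enc = 0, hence E = 0 everywhere inside the shell.

E = 0 (no enclosed charge)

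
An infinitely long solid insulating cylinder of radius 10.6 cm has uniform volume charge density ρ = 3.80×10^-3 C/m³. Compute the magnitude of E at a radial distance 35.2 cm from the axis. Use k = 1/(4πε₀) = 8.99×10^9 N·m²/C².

E ≈ 6.85e6 N/C

Take a coaxial cylindrical Gaussian surface of radius r = 35.2 cm and length L (r > 10.6 cm, full cross-section enclosed).
λ_enc = ρ·πR² = (3.80e-3)π(0.106)² = 1.341e-4 C/m.
Applying ∮E·dA = Q_enc/ε₀ with the end caps contributing no flux:
E = 2k|λ_enc|/r = 2(8.99×10^9)(1.341e-4)/(0.352) = 6.85×10^6 N/C.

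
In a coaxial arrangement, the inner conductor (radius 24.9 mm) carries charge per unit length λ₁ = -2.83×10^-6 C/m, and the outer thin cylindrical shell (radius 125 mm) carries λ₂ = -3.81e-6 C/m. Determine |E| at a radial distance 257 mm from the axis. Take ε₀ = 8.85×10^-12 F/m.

Choose a coaxial cylinder of radius r = 257 mm (arbitrary length L) as the Gaussian surface (r > 125 mm, enclosing both).
λ_enc = λ₁ + λ₂ = (-2.83×10^-6) + (-3.81×10^-6) = -6.64×10^-6 C/m.
Applying ∮E·dA = Q_enc/ε₀ with the end caps contributing no flux:
E = |λ_enc|/(2πε₀r) = (6.64×10^-6)/(2π·8.85×10^-12·0.257) = 4.65e5 N/C.

4.65e5 N/C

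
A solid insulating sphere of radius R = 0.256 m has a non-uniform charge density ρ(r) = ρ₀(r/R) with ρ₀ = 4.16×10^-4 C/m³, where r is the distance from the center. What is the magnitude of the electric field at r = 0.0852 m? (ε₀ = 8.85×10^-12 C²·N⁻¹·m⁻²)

Symmetry ⇒ E = E(r) r̂. Gaussian sphere of radius r = 0.0852 m (r < R).
Q_enc = ∫₀^r ρ(r')·4πr'² dr' = (4πρ₀/R) ∫₀^r r'^3 dr' = 4πρ₀ r^4/(4·R) = 2.69×10^-7 C.
Since E is radial and uniform over the Gaussian sphere, Φ = E·4πr² = Q_enc/ε₀.
E = |Q_enc|/(4πε₀r²) = (2.69×10^-7)/(4π·8.85×10^-12·(0.0852)²) = 3.33e5 N/C.

|E| = 3.33e5 N/C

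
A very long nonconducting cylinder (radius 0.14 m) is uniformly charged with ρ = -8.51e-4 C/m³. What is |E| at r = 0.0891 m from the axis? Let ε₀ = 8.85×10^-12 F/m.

By cylindrical symmetry E is radial; use a coaxial Gaussian cylinder of radius 0.0891 m and length L (r < R).
Enclosed charge per unit length: λ_enc = ρ·πr² = (-8.51×10^-4)π(0.0891)² = -2.122×10^-5 C/m.
Gauss's law: E·2πrL = λ_enc L/ε₀.
E = |λ_enc|/(2πε₀r) = (2.122×10^-5)/(2π·8.85×10^-12·0.0891) = 4.28×10^6 N/C.

|E| ≈ 4.28×10^6 N/C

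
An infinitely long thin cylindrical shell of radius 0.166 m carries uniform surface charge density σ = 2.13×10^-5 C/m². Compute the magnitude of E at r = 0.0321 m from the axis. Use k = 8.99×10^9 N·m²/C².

Choose a coaxial cylinder of radius r = 0.0321 m (arbitrary length L) as the Gaussian surface (r < 0.166 m, inside the shell).
All the surface charge lies outside this cylinder: Q_enc = 0, hence E = 0.

E = 0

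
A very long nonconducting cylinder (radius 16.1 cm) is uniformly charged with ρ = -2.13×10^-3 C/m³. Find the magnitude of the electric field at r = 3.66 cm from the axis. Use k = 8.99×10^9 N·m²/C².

Choose a coaxial cylinder of radius r = 3.66 cm (arbitrary length L) as the Gaussian surface (r < R).
Enclosed charge per unit length: λ_enc = ρ·πr² = (-2.13×10^-3)π(0.0366)² = -8.964e-6 C/m.
Gauss's law: E·2πrL = λ_enc L/ε₀.
E = 2k|λ_enc|/r = 2(8.99×10^9)(8.964×10^-6)/(0.0366) = 4.40e6 N/C.

|E| = 4.40e6 N/C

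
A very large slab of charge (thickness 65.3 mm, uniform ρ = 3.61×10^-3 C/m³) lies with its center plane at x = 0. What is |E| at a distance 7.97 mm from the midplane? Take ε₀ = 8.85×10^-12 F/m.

3.25e6 N/C

By symmetry E is perpendicular to the slab. A Gaussian pillbox from −7.97 mm to +7.97 mm (face area A) lies entirely within the slab.
Q_enc = ρ·(2x)·A and flux = 2EA, so 2EA = 2ρxA/ε₀ ⇒ E = |ρ|x/ε₀.
E = (3.61×10^-3)(0.00797)/(8.85×10^-12) = 3.25e6 N/C.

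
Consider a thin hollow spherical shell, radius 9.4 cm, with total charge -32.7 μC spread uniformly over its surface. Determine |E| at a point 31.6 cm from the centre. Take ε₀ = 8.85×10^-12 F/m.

|E| ≈ 2.94×10^6 N/C

Take a concentric spherical Gaussian surface of radius r = 31.6 cm (r > 9.4 cm).
The entire shell is enclosed: Q_enc = -3.27e-5 C.
Applying ∮E·dA = Q_enc/ε₀ with Φ = E(4πr²):
E = |Q_enc|/(4πε₀r²) = (3.27×10^-5)/(4π·8.85×10^-12·(0.316)²) = 2.94e6 N/C.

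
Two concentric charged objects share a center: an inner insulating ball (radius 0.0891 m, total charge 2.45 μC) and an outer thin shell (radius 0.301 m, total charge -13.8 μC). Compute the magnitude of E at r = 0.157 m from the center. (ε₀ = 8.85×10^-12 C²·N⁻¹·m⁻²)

Symmetry ⇒ E = E(r) r̂. Gaussian sphere of radius r = 0.157 m (between the bodies, 0.0891 m < r < 0.301 m).
The shell at 0.301 m lies outside the Gaussian surface, so Q_enc = 2.45 μC = 2.45×10^-6 C.
Applying ∮E·dA = Q_enc/ε₀ with Φ = E(4πr²):
E = |Q_enc|/(4πε₀r²) = (2.45e-6)/(4π·8.85×10^-12·(0.157)²) = 8.94×10^5 N/C.

8.94e5 N/C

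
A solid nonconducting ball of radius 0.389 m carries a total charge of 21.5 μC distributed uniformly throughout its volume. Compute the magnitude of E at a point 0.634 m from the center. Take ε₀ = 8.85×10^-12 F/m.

E ≈ 4.81×10^5 N/C

Symmetry ⇒ E = E(r) r̂. Gaussian sphere of radius r = 0.634 m (r > R, so the entire charge is enclosed).
Q_enc = 21.5 μC = 2.15×10^-5 C.
Since E is radial and uniform over the Gaussian sphere, Φ = E·4πr² = Q_enc/ε₀.
E = |Q_enc|/(4πε₀r²) = (2.15e-5)/(4π·8.85×10^-12·(0.634)²) = 4.81e5 N/C.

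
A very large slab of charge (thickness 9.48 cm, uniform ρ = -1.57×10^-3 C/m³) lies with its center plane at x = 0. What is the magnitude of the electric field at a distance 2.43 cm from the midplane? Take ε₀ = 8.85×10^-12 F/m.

E ≈ 4.31×10^6 V/m

By symmetry E is perpendicular to the slab. A Gaussian pillbox from −2.43 cm to +2.43 cm (face area A) lies entirely within the slab.
Q_enc = ρ·(2x)·A and flux = 2EA, so 2EA = 2ρxA/ε₀ ⇒ E = |ρ|x/ε₀.
E = (1.57×10^-3)(0.0243)/(8.85×10^-12) = 4.31×10^6 N/C.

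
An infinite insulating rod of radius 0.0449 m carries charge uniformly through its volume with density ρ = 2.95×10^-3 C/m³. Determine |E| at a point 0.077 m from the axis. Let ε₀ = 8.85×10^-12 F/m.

Choose a coaxial cylinder of radius r = 0.077 m (arbitrary length L) as the Gaussian surface (r > 0.0449 m, full cross-section enclosed).
λ_enc = ρ·πR² = (2.95×10^-3)π(0.0449)² = 1.868e-5 C/m.
Applying ∮E·dA = Q_enc/ε₀ with the end caps contributing no flux:
E = |λ_enc|/(2πε₀r) = (1.868×10^-5)/(2π·8.85×10^-12·0.077) = 4.36×10^6 N/C.

E ≈ 4.36e6 N/C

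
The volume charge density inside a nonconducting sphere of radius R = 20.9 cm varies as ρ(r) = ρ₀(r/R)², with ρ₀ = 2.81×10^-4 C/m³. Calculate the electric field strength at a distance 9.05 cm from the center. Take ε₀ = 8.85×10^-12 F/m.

E = 1.08e5 N/C

Use a concentric Gaussian sphere at r = 9.05 cm (r < R).
Integrate the density: Q_enc = 4π ∫₀^r ρ₀(r'/R)^2 r'² dr' = 4πρ₀ r^5/(5·R²) = 9.815e-8 C.
Gauss's law: E·4πr² = Q_enc/ε₀.
E = |Q_enc|/(4πε₀r²) = (9.815e-8)/(4π·8.85×10^-12·(0.0905)²) = 1.08×10^5 N/C.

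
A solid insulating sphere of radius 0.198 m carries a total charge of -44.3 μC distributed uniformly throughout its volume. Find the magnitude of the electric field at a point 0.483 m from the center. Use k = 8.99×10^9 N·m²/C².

|E| ≈ 1.71×10^6 N/C

Symmetry ⇒ E = E(r) r̂. Gaussian sphere of radius r = 0.483 m (r > R, so the entire charge is enclosed).
Q_enc = -44.3 μC = -4.43×10^-5 C.
Since E is radial and uniform over the Gaussian sphere, Φ = E·4πr² = Q_enc/ε₀.
E = k|Q_enc|/r² = (8.99×10^9)(4.43×10^-5)/(0.483)² = 1.71×10^6 N/C.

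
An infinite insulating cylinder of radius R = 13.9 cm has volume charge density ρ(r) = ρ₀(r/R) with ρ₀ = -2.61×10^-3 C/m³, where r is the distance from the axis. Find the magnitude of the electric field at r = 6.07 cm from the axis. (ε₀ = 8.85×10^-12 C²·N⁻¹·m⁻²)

|E| ≈ 2.61e6 V/m

Choose a coaxial cylinder of radius r = 6.07 cm (arbitrary length L) as the Gaussian surface (r < R).
Integrating ρ over the cross-section to radius r: λ_enc = (2πρ₀/R) ∫₀^r r'^2 dr' = 2πρ₀ r^3/(3·R) = -8.795×10^-6 C/m.
Applying ∮E·dA = Q_enc/ε₀ with the end caps contributing no flux:
E = |λ_enc|/(2πε₀r) = (8.795×10^-6)/(2π·8.85×10^-12·0.0607) = 2.61e6 N/C.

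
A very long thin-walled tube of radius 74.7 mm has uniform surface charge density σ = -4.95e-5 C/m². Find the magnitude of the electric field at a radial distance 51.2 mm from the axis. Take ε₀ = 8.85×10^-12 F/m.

E = 0 (no enclosed charge)

Choose a coaxial cylinder of radius r = 51.2 mm (arbitrary length L) as the Gaussian surface (r < 74.7 mm, inside the shell).
All the surface charge lies outside this cylinder: Q_enc = 0, hence E = 0.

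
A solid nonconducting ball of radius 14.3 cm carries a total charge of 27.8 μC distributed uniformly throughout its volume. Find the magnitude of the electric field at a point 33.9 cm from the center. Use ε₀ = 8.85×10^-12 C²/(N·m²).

|E| = 2.18e6 N/C

Take a concentric spherical Gaussian surface of radius r = 33.9 cm (r > R, so the entire charge is enclosed).
Q_enc = 27.8 μC = 2.78×10^-5 C.
Gauss's law: E·4πr² = Q_enc/ε₀.
E = |Q_enc|/(4πε₀r²) = (2.78×10^-5)/(4π·8.85×10^-12·(0.339)²) = 2.18×10^6 N/C.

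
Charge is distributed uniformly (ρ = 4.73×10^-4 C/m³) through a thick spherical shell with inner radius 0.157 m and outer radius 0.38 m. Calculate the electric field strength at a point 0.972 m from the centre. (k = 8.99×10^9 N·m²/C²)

Take a concentric spherical Gaussian surface of radius r = 0.972 m (r > 0.38 m, enclosing the whole shell).
Q_enc = ρ·(4π/3)(b³ − a³) = (4.73e-4)·(4π/3)·((0.38)³ − (0.157)³) = 1.011×10^-4 C.
Since E is radial and uniform over the Gaussian sphere, Φ = E·4πr² = Q_enc/ε₀.
E = k|Q_enc|/r² = (8.99×10^9)(1.011×10^-4)/(0.972)² = 9.62e5 N/C.

E = 9.62e5 N/C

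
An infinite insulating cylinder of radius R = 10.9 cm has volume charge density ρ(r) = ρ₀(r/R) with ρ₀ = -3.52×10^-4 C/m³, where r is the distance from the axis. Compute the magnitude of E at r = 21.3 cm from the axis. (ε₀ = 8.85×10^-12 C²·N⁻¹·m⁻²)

|E| ≈ 7.40e5 N/C

Take a coaxial cylindrical Gaussian surface of radius r = 21.3 cm and length L (r > R, full charge per length enclosed).
λ_enc = 2π ∫₀^R ρ₀(r'/R)^1 r' dr' = 2πρ₀R²/3 = -8.759e-6 C/m.
Since E is radial and uniform over the curved surface, Φ = E·2πrL = Q_enc/ε₀ = λ_enc L/ε₀.
E = |λ_enc|/(2πε₀r) = (8.759e-6)/(2π·8.85×10^-12·0.213) = 7.40e5 N/C.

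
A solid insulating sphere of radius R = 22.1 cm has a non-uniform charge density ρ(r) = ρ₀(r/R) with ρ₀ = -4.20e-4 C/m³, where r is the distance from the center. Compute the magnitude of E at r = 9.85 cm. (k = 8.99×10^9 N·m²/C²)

Symmetry ⇒ E = E(r) r̂. Gaussian sphere of radius r = 9.85 cm (r < R).
Q_enc = ∫₀^r ρ(r')·4πr'² dr' = (4πρ₀/R) ∫₀^r r'^3 dr' = 4πρ₀ r^4/(4·R) = -5.62e-7 C.
By Gauss's law, ∮E·dA = E·4πr² = Q_enc/ε₀.
E = k|Q_enc|/r² = (8.99×10^9)(5.62×10^-7)/(0.0985)² = 5.21×10^5 N/C.

E ≈ 5.21×10^5 N/C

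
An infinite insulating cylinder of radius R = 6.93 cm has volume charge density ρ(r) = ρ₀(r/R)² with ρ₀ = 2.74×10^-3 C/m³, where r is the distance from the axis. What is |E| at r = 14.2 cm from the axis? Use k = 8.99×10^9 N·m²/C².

Coaxial Gaussian cylinder, radius r = 14.2 cm, length L (r > R, full charge per length enclosed).
λ_enc = 2π ∫₀^R ρ₀(r'/R)^2 r' dr' = 2πρ₀R²/4 = 2.067×10^-5 C/m.
Gauss's law: E·2πrL = λ_enc L/ε₀.
E = 2k|λ_enc|/r = 2(8.99×10^9)(2.067×10^-5)/(0.142) = 2.62e6 N/C.

2.62×10^6 N/C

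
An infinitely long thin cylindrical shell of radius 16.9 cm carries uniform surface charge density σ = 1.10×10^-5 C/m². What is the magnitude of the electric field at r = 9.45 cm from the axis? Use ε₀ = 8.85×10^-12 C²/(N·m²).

Take a coaxial cylindrical Gaussian surface of radius r = 9.45 cm and length L (r < 16.9 cm, inside the shell).
No charge is enclosed, so Gauss's law gives E·2πrL = 0 ⇒ E = 0.

|E| = 0 V/m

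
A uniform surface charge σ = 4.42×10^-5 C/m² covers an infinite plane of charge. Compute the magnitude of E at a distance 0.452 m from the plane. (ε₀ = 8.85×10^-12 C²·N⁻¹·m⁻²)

Choose a cylindrical pillbox piercing the sheet, end faces (area A) parallel to it.
Flux Φ = 2EA and Q_enc = σA, so 2EA = σA/ε₀ ⇒ E = |σ|/(2ε₀), independent of distance.
E = |σ|/(2ε₀) = (4.42×10^-5)/(2·8.85×10^-12) = 2.50×10^6 N/C.

|E| ≈ 2.50e6 N/C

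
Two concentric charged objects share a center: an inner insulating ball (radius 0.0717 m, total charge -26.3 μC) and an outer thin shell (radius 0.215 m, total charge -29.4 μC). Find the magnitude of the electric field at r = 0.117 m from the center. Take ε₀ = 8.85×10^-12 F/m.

|E| ≈ 1.73×10^7 N/C

Use a concentric Gaussian sphere at r = 0.117 m (between the bodies, 0.0717 m < r < 0.215 m).
The shell at 0.215 m lies outside the Gaussian surface, so Q_enc = -26.3 μC = -2.63e-5 C.
Applying ∮E·dA = Q_enc/ε₀ with Φ = E(4πr²):
E = |Q_enc|/(4πε₀r²) = (2.63e-5)/(4π·8.85×10^-12·(0.117)²) = 1.73×10^7 N/C.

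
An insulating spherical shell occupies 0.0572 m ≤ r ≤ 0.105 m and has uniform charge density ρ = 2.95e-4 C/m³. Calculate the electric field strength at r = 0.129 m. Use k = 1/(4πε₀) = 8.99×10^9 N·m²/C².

|E| = 6.48e5 N/C

Use a concentric Gaussian sphere at r = 0.129 m (r > 0.105 m, enclosing the whole shell).
Q_enc = ρ·(4π/3)(b³ − a³) = (2.95e-4)·(4π/3)·((0.105)³ − (0.0572)³) = 1.199×10^-6 C.
Gauss's law: E·4πr² = Q_enc/ε₀.
E = k|Q_enc|/r² = (8.99×10^9)(1.199×10^-6)/(0.129)² = 6.48e5 N/C.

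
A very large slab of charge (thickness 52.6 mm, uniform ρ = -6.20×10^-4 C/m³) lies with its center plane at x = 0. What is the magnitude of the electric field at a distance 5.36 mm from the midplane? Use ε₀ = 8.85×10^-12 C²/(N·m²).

By symmetry E is perpendicular to the slab. A Gaussian pillbox from −5.36 mm to +5.36 mm (face area A) lies entirely within the slab.
Q_enc = ρ·(2x)·A and flux = 2EA, so 2EA = 2ρxA/ε₀ ⇒ E = |ρ|x/ε₀.
E = (6.20×10^-4)(0.00536)/(8.85×10^-12) = 3.76e5 N/C.

|E| = 3.76e5 N/C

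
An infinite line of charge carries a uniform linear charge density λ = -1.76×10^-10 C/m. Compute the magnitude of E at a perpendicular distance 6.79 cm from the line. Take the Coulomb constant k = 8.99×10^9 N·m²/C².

Choose a coaxial cylinder of radius r = 6.79 cm (arbitrary length L) as the Gaussian surface.
Q_enc = λL, so λ_enc = -1.76×10^-10 C/m.
Gauss's law: E·2πrL = λ_enc L/ε₀.
E = 2k|λ_enc|/r = 2(8.99×10^9)(1.76e-10)/(0.0679) = 46.6 N/C.

E ≈ 46.6 N/C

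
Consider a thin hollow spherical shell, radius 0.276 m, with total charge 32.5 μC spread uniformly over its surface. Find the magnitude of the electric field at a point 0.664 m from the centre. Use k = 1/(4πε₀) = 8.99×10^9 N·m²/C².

Take a concentric spherical Gaussian surface of radius r = 0.664 m (r > 0.276 m).
The entire shell is enclosed: Q_enc = 3.25e-5 C.
By Gauss's law, ∮E·dA = E·4πr² = Q_enc/ε₀.
E = k|Q_enc|/r² = (8.99×10^9)(3.25×10^-5)/(0.664)² = 6.63e5 N/C.

|E| = 6.63×10^5 N/C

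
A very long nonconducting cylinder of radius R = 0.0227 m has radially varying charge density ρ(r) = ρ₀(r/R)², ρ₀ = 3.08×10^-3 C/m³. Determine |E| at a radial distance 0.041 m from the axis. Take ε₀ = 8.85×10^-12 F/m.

Choose a coaxial cylinder of radius r = 0.041 m (arbitrary length L) as the Gaussian surface (r > R, full charge per length enclosed).
λ_enc = 2π ∫₀^R ρ₀(r'/R)^2 r' dr' = 2πρ₀R²/4 = 2.493×10^-6 C/m.
Since E is radial and uniform over the curved surface, Φ = E·2πrL = Q_enc/ε₀ = λ_enc L/ε₀.
E = |λ_enc|/(2πε₀r) = (2.493e-6)/(2π·8.85×10^-12·0.041) = 1.09e6 N/C.

|E| = 1.09×10^6 N/C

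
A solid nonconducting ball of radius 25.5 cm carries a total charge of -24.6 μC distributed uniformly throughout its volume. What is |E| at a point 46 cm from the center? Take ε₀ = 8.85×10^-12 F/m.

Take a concentric spherical Gaussian surface of radius r = 46 cm (r > R, so the entire charge is enclosed).
Q_enc = -24.6 μC = -2.46×10^-5 C.
Gauss's law: E·4πr² = Q_enc/ε₀.
E = |Q_enc|/(4πε₀r²) = (2.46×10^-5)/(4π·8.85×10^-12·(0.46)²) = 1.05×10^6 N/C.

|E| = 1.05e6 N/C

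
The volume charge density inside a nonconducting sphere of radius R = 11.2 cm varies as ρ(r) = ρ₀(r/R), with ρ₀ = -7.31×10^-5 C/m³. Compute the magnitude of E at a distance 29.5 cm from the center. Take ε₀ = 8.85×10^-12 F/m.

E ≈ 3.33×10^4 V/m

Take a concentric spherical Gaussian surface of radius r = 29.5 cm (r > R, all charge enclosed).
Q_enc = 4π ∫₀^R ρ₀(r'/R)^1 r'² dr' = 4πρ₀R³/4 = -3.226×10^-7 C.
Applying ∮E·dA = Q_enc/ε₀ with Φ = E(4πr²):
E = |Q_enc|/(4πε₀r²) = (3.226×10^-7)/(4π·8.85×10^-12·(0.295)²) = 3.33×10^4 N/C.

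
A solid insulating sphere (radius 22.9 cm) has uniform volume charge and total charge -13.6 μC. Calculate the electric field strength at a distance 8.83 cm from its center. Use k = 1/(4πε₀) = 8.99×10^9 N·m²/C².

|E| = 8.99×10^5 V/m

Symmetry ⇒ E = E(r) r̂. Gaussian sphere of radius r = 8.83 cm (r < R).
For a uniform sphere the enclosed fraction is (r/R)³, so Q_enc = (-13.6 μC)(0.0883/0.229)³ = -7.797×10^-7 C.
By Gauss's law, ∮E·dA = E·4πr² = Q_enc/ε₀.
E = k|Q_enc|/r² = (8.99×10^9)(7.797×10^-7)/(0.0883)² = 8.99×10^5 N/C.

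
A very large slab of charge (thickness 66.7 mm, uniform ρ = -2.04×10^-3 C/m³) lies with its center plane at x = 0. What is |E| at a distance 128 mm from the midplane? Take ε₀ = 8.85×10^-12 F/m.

|E| = 7.69×10^6 N/C

The point |x| = 128 mm lies outside the slab (half-thickness 0.03335 m). A symmetric pillbox spanning the full slab encloses Q_enc = ρ·d·A.
Flux = 2EA ⇒ E = |ρ|d/(2ε₀), independent of distance outside.
E = (2.04e-3)(0.0667)/(2·8.85×10^-12) = 7.69×10^6 N/C.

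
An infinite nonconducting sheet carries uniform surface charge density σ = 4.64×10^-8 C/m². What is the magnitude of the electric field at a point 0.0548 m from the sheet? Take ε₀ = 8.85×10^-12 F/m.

The symmetry is planar: E is normal to the sheet and the same magnitude on both sides. Take a pillbox straddling the sheet with end-cap area A.
Only the two end caps contribute flux: Φ = 2EA. With Q_enc = σA, Gauss's law gives E = |σ|/(2ε₀).
E = |σ|/(2ε₀) = (4.64e-8)/(2·8.85×10^-12) = 2.62×10^3 N/C.

E ≈ 2.62e3 N/C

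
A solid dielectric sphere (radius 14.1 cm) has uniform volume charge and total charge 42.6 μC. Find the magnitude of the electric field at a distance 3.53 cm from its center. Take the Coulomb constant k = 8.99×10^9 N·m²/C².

E = 4.82×10^6 N/C

By spherical symmetry E is radial; choose a Gaussian sphere of radius r = 3.53 cm (r < R).
Only the charge within r is enclosed: Q_enc = Q·(r/R)³ = (42.6 μC)·(3.53 cm/14.1 cm)³ = 6.685e-7 C.
Since E is radial and uniform over the Gaussian sphere, Φ = E·4πr² = Q_enc/ε₀.
E = k|Q_enc|/r² = (8.99×10^9)(6.685×10^-7)/(0.0353)² = 4.82×10^6 N/C.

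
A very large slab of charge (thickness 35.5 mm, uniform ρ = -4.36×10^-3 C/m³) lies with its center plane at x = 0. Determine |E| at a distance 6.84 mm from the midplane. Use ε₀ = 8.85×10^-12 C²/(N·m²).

|E| ≈ 3.37×10^6 N/C

By symmetry E is perpendicular to the slab. A Gaussian pillbox from −6.84 mm to +6.84 mm (face area A) lies entirely within the slab.
Q_enc = ρ·(2x)·A and flux = 2EA, so 2EA = 2ρxA/ε₀ ⇒ E = |ρ|x/ε₀.
E = (4.36e-3)(0.00684)/(8.85×10^-12) = 3.37e6 N/C.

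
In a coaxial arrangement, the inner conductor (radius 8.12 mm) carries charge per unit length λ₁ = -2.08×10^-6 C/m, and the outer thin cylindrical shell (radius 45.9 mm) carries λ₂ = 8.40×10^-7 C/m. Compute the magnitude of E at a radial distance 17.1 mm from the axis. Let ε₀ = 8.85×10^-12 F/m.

E = 2.19×10^6 V/m

Take a coaxial cylindrical Gaussian surface of radius r = 17.1 mm and length L (between the conductors, 8.12 mm < r < 45.9 mm).
Only the inner wire is enclosed; the outer shell contributes nothing inside itself. λ_enc = λ₁ = -2.08×10^-6 C/m.
Gauss's law: E·2πrL = λ_enc L/ε₀.
E = |λ_enc|/(2πε₀r) = (2.08e-6)/(2π·8.85×10^-12·0.0171) = 2.19×10^6 N/C.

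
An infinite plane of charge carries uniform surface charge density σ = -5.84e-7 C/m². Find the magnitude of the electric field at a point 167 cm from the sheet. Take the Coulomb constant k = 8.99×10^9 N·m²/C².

|E| ≈ 3.30×10^4 N/C

Choose a cylindrical pillbox piercing the sheet, end faces (area A) parallel to it.
Flux Φ = 2EA and Q_enc = σA, so 2EA = σA/ε₀ ⇒ E = |σ|/(2ε₀), independent of distance.
E = 2πk|σ| = 2π(8.99×10^9)(5.84e-7) = 3.30×10^4 N/C.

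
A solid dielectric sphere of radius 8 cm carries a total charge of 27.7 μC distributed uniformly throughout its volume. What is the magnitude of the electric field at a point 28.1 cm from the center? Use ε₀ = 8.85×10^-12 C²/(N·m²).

3.15×10^6 N/C

Use a concentric Gaussian sphere at r = 28.1 cm (r > R, so the entire charge is enclosed).
Q_enc = 27.7 μC = 2.77×10^-5 C.
Applying ∮E·dA = Q_enc/ε₀ with Φ = E(4πr²):
E = |Q_enc|/(4πε₀r²) = (2.77×10^-5)/(4π·8.85×10^-12·(0.281)²) = 3.15×10^6 N/C.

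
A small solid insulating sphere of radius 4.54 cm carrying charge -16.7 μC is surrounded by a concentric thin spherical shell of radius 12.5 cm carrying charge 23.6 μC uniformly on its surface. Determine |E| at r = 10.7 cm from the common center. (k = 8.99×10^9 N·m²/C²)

By spherical symmetry E is radial; choose a Gaussian sphere of radius r = 10.7 cm (between the bodies, 4.54 cm < r < 12.5 cm).
Only the inner charge is enclosed; the outer shell contributes nothing inside itself. Q_enc = -16.7 μC = -1.67e-5 C.
Since E is radial and uniform over the Gaussian sphere, Φ = E·4πr² = Q_enc/ε₀.
E = k|Q_enc|/r² = (8.99×10^9)(1.67×10^-5)/(0.107)² = 1.31×10^7 N/C.

E = 1.31×10^7 N/C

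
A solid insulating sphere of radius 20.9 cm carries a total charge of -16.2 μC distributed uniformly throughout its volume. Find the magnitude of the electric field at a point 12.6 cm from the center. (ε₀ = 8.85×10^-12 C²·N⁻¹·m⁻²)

E = 2.01×10^6 V/m

Take a concentric spherical Gaussian surface of radius r = 12.6 cm (r < R).
Only the charge within r is enclosed: Q_enc = Q·(r/R)³ = (-16.2 μC)·(12.6 cm/20.9 cm)³ = -3.55e-6 C.
Since E is radial and uniform over the Gaussian sphere, Φ = E·4πr² = Q_enc/ε₀.
E = |Q_enc|/(4πε₀r²) = (3.55×10^-6)/(4π·8.85×10^-12·(0.126)²) = 2.01×10^6 N/C.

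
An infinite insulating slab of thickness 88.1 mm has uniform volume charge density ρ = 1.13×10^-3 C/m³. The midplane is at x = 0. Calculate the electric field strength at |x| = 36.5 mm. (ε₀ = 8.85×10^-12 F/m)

By symmetry E is perpendicular to the slab. A Gaussian pillbox from −36.5 mm to +36.5 mm (face area A) lies entirely within the slab.
Q_enc = ρ·(2x)·A and flux = 2EA, so 2EA = 2ρxA/ε₀ ⇒ E = |ρ|x/ε₀.
E = (1.13×10^-3)(0.0365)/(8.85×10^-12) = 4.66×10^6 N/C.

|E| ≈ 4.66×10^6 N/C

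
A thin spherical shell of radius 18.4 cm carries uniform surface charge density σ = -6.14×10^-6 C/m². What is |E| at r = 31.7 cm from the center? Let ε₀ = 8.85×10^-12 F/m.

By spherical symmetry E is radial; choose a Gaussian sphere of radius r = 31.7 cm (r > 18.4 cm).
The entire shell is enclosed: Q_enc = σ·4πR² = (-6.14×10^-6)·4π·(0.184)² = -2.612e-6 C.
By Gauss's law, ∮E·dA = E·4πr² = Q_enc/ε₀.
E = |Q_enc|/(4πε₀r²) = (2.612×10^-6)/(4π·8.85×10^-12·(0.317)²) = 2.34e5 N/C.

|E| = 2.34×10^5 V/m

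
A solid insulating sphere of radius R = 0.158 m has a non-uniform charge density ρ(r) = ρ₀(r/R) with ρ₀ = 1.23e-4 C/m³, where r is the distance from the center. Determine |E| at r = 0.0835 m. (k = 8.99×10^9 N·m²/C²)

E ≈ 1.53e5 N/C

Use a concentric Gaussian sphere at r = 0.0835 m (r < R).
Q_enc = ∫₀^r ρ(r')·4πr'² dr' = (4πρ₀/R) ∫₀^r r'^3 dr' = 4πρ₀ r^4/(4·R) = 1.189e-7 C.
Applying ∮E·dA = Q_enc/ε₀ with Φ = E(4πr²):
E = k|Q_enc|/r² = (8.99×10^9)(1.189×10^-7)/(0.0835)² = 1.53e5 N/C.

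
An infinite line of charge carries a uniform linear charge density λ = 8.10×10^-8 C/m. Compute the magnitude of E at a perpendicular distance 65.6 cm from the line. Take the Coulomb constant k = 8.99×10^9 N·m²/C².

Choose a coaxial cylinder of radius r = 65.6 cm (arbitrary length L) as the Gaussian surface.
Q_enc = λL, so λ_enc = 8.10×10^-8 C/m.
Applying ∮E·dA = Q_enc/ε₀ with the end caps contributing no flux:
E = 2k|λ_enc|/r = 2(8.99×10^9)(8.10×10^-8)/(0.656) = 2.22e3 N/C.

|E| = 2.22e3 N/C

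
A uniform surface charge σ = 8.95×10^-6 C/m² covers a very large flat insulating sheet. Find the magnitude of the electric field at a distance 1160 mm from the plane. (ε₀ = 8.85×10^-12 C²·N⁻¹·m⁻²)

E = 5.06×10^5 V/m

The symmetry is planar: E is normal to the sheet and the same magnitude on both sides. Take a pillbox straddling the sheet with end-cap area A.
Only the two end caps contribute flux: Φ = 2EA. With Q_enc = σA, Gauss's law gives E = |σ|/(2ε₀).
E = |σ|/(2ε₀) = (8.95e-6)/(2·8.85×10^-12) = 5.06×10^5 N/C.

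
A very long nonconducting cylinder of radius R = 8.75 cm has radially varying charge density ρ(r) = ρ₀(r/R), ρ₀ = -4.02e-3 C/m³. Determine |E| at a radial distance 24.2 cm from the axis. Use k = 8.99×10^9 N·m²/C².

Coaxial Gaussian cylinder, radius r = 24.2 cm, length L (r > R, full charge per length enclosed).
λ_enc = 2π ∫₀^R ρ₀(r'/R)^1 r' dr' = 2πρ₀R²/3 = -6.446e-5 C/m.
Applying ∮E·dA = Q_enc/ε₀ with the end caps contributing no flux:
E = 2k|λ_enc|/r = 2(8.99×10^9)(6.446e-5)/(0.242) = 4.79×10^6 N/C.

|E| = 4.79e6 V/m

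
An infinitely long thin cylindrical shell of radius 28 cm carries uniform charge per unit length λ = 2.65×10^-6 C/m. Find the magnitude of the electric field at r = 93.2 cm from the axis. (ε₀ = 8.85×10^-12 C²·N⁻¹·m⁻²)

|E| ≈ 5.11×10^4 V/m

Take a coaxial cylindrical Gaussian surface of radius r = 93.2 cm and length L (r > 28 cm).
The full line charge is enclosed: λ_enc = 2.65×10^-6 C/m.
Since E is radial and uniform over the curved surface, Φ = E·2πrL = Q_enc/ε₀ = λ_enc L/ε₀.
E = |λ_enc|/(2πε₀r) = (2.65e-6)/(2π·8.85×10^-12·0.932) = 5.11×10^4 N/C.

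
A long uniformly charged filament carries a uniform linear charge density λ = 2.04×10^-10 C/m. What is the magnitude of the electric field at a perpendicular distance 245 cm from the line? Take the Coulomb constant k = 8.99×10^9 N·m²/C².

E ≈ 1.5 N/C

By cylindrical symmetry E is radial; use a coaxial Gaussian cylinder of radius 245 cm and length L.
Q_enc = λL, so λ_enc = 2.04e-10 C/m.
Since E is radial and uniform over the curved surface, Φ = E·2πrL = Q_enc/ε₀ = λ_enc L/ε₀.
E = 2k|λ_enc|/r = 2(8.99×10^9)(2.04×10^-10)/(2.45) = 1.5 N/C.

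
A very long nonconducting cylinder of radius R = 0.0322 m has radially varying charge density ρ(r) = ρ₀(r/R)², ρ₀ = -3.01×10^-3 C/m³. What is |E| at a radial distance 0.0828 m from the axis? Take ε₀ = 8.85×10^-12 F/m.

E = 1.06×10^6 N/C

Take a coaxial cylindrical Gaussian surface of radius r = 0.0828 m and length L (r > R, full charge per length enclosed).
λ_enc = 2π ∫₀^R ρ₀(r'/R)^2 r' dr' = 2πρ₀R²/4 = -4.902×10^-6 C/m.
Applying ∮E·dA = Q_enc/ε₀ with the end caps contributing no flux:
E = |λ_enc|/(2πε₀r) = (4.902e-6)/(2π·8.85×10^-12·0.0828) = 1.06×10^6 N/C.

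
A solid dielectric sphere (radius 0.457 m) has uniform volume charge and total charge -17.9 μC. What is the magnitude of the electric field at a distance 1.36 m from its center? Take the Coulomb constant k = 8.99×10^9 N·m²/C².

E = 8.70×10^4 V/m

Use a concentric Gaussian sphere at r = 1.36 m (r > R, so the entire charge is enclosed).
Q_enc = -17.9 μC = -1.79×10^-5 C.
Gauss's law: E·4πr² = Q_enc/ε₀.
E = k|Q_enc|/r² = (8.99×10^9)(1.79×10^-5)/(1.36)² = 8.70×10^4 N/C.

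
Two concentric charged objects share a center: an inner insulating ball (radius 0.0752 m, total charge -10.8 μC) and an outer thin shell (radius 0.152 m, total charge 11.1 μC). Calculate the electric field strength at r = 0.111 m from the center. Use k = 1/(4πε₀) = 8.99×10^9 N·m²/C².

Use a concentric Gaussian sphere at r = 0.111 m (between the bodies, 0.0752 m < r < 0.152 m).
Only the inner charge is enclosed; the outer shell contributes nothing inside itself. Q_enc = -10.8 μC = -1.08×10^-5 C.
Gauss's law: E·4πr² = Q_enc/ε₀.
E = k|Q_enc|/r² = (8.99×10^9)(1.08e-5)/(0.111)² = 7.88e6 N/C.

E ≈ 7.88e6 V/m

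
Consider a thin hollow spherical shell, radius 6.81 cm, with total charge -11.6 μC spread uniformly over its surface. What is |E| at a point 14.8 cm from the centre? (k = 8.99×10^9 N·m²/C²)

|E| = 4.76×10^6 V/m

Take a concentric spherical Gaussian surface of radius r = 14.8 cm (r > 6.81 cm).
The entire shell is enclosed: Q_enc = -1.16×10^-5 C.
By Gauss's law, ∮E·dA = E·4πr² = Q_enc/ε₀.
E = k|Q_enc|/r² = (8.99×10^9)(1.16×10^-5)/(0.148)² = 4.76e6 N/C.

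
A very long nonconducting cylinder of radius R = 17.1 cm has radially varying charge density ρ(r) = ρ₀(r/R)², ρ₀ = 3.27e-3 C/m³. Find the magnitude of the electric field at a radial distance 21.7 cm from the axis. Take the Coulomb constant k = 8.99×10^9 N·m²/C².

Coaxial Gaussian cylinder, radius r = 21.7 cm, length L (r > R, full charge per length enclosed).
λ_enc = 2π ∫₀^R ρ₀(r'/R)^2 r' dr' = 2πρ₀R²/4 = 1.502e-4 C/m.
Applying ∮E·dA = Q_enc/ε₀ with the end caps contributing no flux:
E = 2k|λ_enc|/r = 2(8.99×10^9)(1.502×10^-4)/(0.217) = 1.24×10^7 N/C.

E ≈ 1.24×10^7 N/C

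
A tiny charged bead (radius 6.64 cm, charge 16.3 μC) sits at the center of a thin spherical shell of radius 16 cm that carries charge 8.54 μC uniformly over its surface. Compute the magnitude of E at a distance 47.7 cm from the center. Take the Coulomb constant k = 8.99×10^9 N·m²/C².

E ≈ 9.81×10^5 V/m

Symmetry ⇒ E = E(r) r̂. Gaussian sphere of radius r = 47.7 cm (r > 16 cm, enclosing both).
Q_enc = (16.3 μC) + (8.54 μC) = 2.484×10^-5 C.
Gauss's law: E·4πr² = Q_enc/ε₀.
E = k|Q_enc|/r² = (8.99×10^9)(2.484e-5)/(0.477)² = 9.81e5 N/C.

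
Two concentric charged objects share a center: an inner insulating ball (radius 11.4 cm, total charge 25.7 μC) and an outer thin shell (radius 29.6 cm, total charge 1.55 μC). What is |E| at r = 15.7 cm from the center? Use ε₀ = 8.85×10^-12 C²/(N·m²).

Symmetry ⇒ E = E(r) r̂. Gaussian sphere of radius r = 15.7 cm (between the bodies, 11.4 cm < r < 29.6 cm).
The shell at 29.6 cm lies outside the Gaussian surface, so Q_enc = 25.7 μC = 2.57×10^-5 C.
By Gauss's law, ∮E·dA = E·4πr² = Q_enc/ε₀.
E = |Q_enc|/(4πε₀r²) = (2.57×10^-5)/(4π·8.85×10^-12·(0.157)²) = 9.38×10^6 N/C.

9.38×10^6 V/m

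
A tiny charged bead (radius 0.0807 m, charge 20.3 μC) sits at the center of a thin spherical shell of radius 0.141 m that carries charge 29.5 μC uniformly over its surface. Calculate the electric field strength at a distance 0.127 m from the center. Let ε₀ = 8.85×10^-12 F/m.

1.13×10^7 V/m

By spherical symmetry E is radial; choose a Gaussian sphere of radius r = 0.127 m (between the bodies, 0.0807 m < r < 0.141 m).
Only the inner charge is enclosed; the outer shell contributes nothing inside itself. Q_enc = 20.3 μC = 2.03e-5 C.
Since E is radial and uniform over the Gaussian sphere, Φ = E·4πr² = Q_enc/ε₀.
E = |Q_enc|/(4πε₀r²) = (2.03×10^-5)/(4π·8.85×10^-12·(0.127)²) = 1.13×10^7 N/C.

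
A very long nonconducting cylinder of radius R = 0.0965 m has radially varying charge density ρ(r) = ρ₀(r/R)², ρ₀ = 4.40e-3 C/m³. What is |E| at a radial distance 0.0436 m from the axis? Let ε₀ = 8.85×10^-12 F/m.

Choose a coaxial cylinder of radius r = 0.0436 m (arbitrary length L) as the Gaussian surface (r < R).
λ_enc = ∫₀^r ρ(r')·2πr' dr' = (2πρ₀/R²)·r^4/4 = 2.682×10^-6 C/m.
Gauss's law: E·2πrL = λ_enc L/ε₀.
E = |λ_enc|/(2πε₀r) = (2.682e-6)/(2π·8.85×10^-12·0.0436) = 1.11×10^6 N/C.

|E| = 1.11×10^6 N/C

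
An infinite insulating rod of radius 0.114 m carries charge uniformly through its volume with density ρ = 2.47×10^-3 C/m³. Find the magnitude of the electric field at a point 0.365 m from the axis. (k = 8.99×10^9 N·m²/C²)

By cylindrical symmetry E is radial; use a coaxial Gaussian cylinder of radius 0.365 m and length L (r > 0.114 m, full cross-section enclosed).
λ_enc = ρ·πR² = (2.47×10^-3)π(0.114)² = 1.008×10^-4 C/m.
Gauss's law: E·2πrL = λ_enc L/ε₀.
E = 2k|λ_enc|/r = 2(8.99×10^9)(1.008e-4)/(0.365) = 4.97×10^6 N/C.

E = 4.97×10^6 N/C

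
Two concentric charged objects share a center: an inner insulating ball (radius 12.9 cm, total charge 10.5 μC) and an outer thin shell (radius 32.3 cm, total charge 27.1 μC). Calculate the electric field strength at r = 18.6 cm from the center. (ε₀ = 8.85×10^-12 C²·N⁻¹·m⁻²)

|E| ≈ 2.73e6 V/m

Symmetry ⇒ E = E(r) r̂. Gaussian sphere of radius r = 18.6 cm (between the bodies, 12.9 cm < r < 32.3 cm).
Only the inner charge is enclosed; the outer shell contributes nothing inside itself. Q_enc = 10.5 μC = 1.05×10^-5 C.
By Gauss's law, ∮E·dA = E·4πr² = Q_enc/ε₀.
E = |Q_enc|/(4πε₀r²) = (1.05e-5)/(4π·8.85×10^-12·(0.186)²) = 2.73e6 N/C.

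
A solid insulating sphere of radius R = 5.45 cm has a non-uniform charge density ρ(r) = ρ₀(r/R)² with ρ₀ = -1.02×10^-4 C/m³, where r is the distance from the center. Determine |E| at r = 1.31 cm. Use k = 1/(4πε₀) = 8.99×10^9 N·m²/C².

By spherical symmetry E is radial; choose a Gaussian sphere of radius r = 1.31 cm (r < R).
Integrate the density: Q_enc = 4π ∫₀^r ρ₀(r'/R)^2 r'² dr' = 4πρ₀ r^5/(5·R²) = -3.33×10^-11 C.
Gauss's law: E·4πr² = Q_enc/ε₀.
E = k|Q_enc|/r² = (8.99×10^9)(3.33×10^-11)/(0.0131)² = 1.74e3 N/C.

E = 1.74×10^3 N/C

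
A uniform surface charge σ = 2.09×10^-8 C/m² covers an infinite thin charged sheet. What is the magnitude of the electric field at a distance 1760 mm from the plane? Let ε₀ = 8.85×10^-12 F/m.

E ≈ 1.18e3 N/C

Choose a cylindrical pillbox piercing the sheet, end faces (area A) parallel to it.
Flux Φ = 2EA and Q_enc = σA, so 2EA = σA/ε₀ ⇒ E = |σ|/(2ε₀), independent of distance.
E = |σ|/(2ε₀) = (2.09×10^-8)/(2·8.85×10^-12) = 1.18×10^3 N/C.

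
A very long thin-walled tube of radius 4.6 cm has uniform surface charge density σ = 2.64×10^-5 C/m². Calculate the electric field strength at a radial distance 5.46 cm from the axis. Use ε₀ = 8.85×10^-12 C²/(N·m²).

E ≈ 2.51e6 V/m

By cylindrical symmetry E is radial; use a coaxial Gaussian cylinder of radius 5.46 cm and length L (r > 4.6 cm).
The whole shell is enclosed: λ_enc = σ·2πR = (2.64×10^-5)·2π·(0.046) = 7.63×10^-6 C/m.
Gauss's law: E·2πrL = λ_enc L/ε₀.
E = |λ_enc|/(2πε₀r) = (7.63×10^-6)/(2π·8.85×10^-12·0.0546) = 2.51e6 N/C.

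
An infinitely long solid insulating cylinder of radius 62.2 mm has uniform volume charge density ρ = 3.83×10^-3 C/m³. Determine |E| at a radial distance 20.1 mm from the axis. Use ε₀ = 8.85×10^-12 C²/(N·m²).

Coaxial Gaussian cylinder, radius r = 20.1 mm, length L (r < R).
Charge inside radius r per length L is ρ·πr²·L, so λ_enc = ρπr² = 4.861e-6 C/m.
By Gauss's law (flux through the curved wall only), E·2πrL = λ_enc L/ε₀.
E = |λ_enc|/(2πε₀r) = (4.861×10^-6)/(2π·8.85×10^-12·0.0201) = 4.35e6 N/C.

|E| ≈ 4.35e6 N/C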